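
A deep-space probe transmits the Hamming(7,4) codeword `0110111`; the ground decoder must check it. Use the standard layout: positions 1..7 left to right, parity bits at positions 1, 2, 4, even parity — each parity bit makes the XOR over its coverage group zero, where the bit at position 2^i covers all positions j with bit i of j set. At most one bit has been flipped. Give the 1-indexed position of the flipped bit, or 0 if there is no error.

5

s1: b1⊕b3⊕b5⊕b7 = 0⊕1⊕1⊕1 = 1
s2: b2⊕b3⊕b6⊕b7 = 1⊕1⊕1⊕1 = 0
s4: b4⊕b5⊕b6⊕b7 = 0⊕1⊕1⊕1 = 1
Syndrome (s4...s1) = 101 → position 5.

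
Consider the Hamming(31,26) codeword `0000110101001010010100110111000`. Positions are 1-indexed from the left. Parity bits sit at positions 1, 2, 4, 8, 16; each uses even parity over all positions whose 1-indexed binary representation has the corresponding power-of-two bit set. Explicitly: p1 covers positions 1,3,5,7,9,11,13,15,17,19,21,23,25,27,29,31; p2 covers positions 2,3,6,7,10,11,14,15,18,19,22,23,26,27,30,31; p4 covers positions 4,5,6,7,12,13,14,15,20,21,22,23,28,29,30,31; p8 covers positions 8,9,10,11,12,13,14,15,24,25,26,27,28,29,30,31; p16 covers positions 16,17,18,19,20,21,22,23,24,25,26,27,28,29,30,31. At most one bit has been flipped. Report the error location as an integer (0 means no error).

s1: b1⊕b3⊕b5⊕b7⊕b9⊕b11⊕b13⊕b15⊕b17⊕b19⊕b21⊕b23⊕b25⊕b27⊕b29⊕b31 = 0⊕0⊕1⊕0⊕0⊕0⊕1⊕1⊕0⊕0⊕0⊕1⊕0⊕1⊕0⊕0 = 1
s2: b2⊕b3⊕b6⊕b7⊕b10⊕b11⊕b14⊕b15⊕b18⊕b19⊕b22⊕b23⊕b26⊕b27⊕b30⊕b31 = 0⊕0⊕1⊕0⊕1⊕0⊕0⊕1⊕1⊕0⊕0⊕1⊕1⊕1⊕0⊕0 = 1
s4: b4⊕b5⊕b6⊕b7⊕b12⊕b13⊕b14⊕b15⊕b20⊕b21⊕b22⊕b23⊕b28⊕b29⊕b30⊕b31 = 0⊕1⊕1⊕0⊕0⊕1⊕0⊕1⊕1⊕0⊕0⊕1⊕1⊕0⊕0⊕0 = 1
s8: b8⊕b9⊕b10⊕b11⊕b12⊕b13⊕b14⊕b15⊕b24⊕b25⊕b26⊕b27⊕b28⊕b29⊕b30⊕b31 = 1⊕0⊕1⊕0⊕0⊕1⊕0⊕1⊕1⊕0⊕1⊕1⊕1⊕0⊕0⊕0 = 0
s16: b16⊕b17⊕b18⊕b19⊕b20⊕b21⊕b22⊕b23⊕b24⊕b25⊕b26⊕b27⊕b28⊕b29⊕b30⊕b31 = 0⊕0⊕1⊕0⊕1⊕0⊕0⊕1⊕1⊕0⊕1⊕1⊕1⊕0⊕0⊕0 = 1
Syndrome (s16...s1) = 10111 → position 23.

23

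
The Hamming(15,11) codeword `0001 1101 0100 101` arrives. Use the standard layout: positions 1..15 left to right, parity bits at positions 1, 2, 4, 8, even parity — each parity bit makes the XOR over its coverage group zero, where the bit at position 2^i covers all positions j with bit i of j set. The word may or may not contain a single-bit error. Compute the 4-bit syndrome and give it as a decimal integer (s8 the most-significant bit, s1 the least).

s1: b1⊕b3⊕b5⊕b7⊕b9⊕b11⊕b13⊕b15 = 0⊕0⊕1⊕0⊕0⊕0⊕1⊕1 = 1
s2: b2⊕b3⊕b6⊕b7⊕b10⊕b11⊕b14⊕b15 = 0⊕0⊕1⊕0⊕1⊕0⊕0⊕1 = 1
s4: b4⊕b5⊕b6⊕b7⊕b12⊕b13⊕b14⊕b15 = 1⊕1⊕1⊕0⊕0⊕1⊕0⊕1 = 1
s8: b8⊕b9⊕b10⊕b11⊕b12⊕b13⊕b14⊕b15 = 1⊕0⊕1⊕0⊕0⊕1⊕0⊕1 = 0
Syndrome (s8...s1) = 0111 → position 7.

7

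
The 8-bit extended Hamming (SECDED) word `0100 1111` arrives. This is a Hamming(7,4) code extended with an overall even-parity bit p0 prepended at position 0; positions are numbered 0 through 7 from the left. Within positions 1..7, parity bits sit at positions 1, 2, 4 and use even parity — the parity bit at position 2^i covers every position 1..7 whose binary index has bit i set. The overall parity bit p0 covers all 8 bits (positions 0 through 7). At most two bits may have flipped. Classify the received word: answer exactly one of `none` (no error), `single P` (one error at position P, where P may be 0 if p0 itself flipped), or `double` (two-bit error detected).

s1: b1⊕b3⊕b5⊕b7 = 1⊕0⊕1⊕1 = 1
s2: b2⊕b3⊕b6⊕b7 = 0⊕0⊕1⊕1 = 0
s4: b4⊕b5⊕b6⊕b7 = 1⊕1⊕1⊕1 = 0
Syndrome (s4...s1) = 001 → position 1.
Overall parity (XOR of all 8 bits, including p0): 0⊕1⊕0⊕0⊕1⊕1⊕1⊕1 = 1
Overall=1, syndrome position=1 → single-bit error at position 1.

single 1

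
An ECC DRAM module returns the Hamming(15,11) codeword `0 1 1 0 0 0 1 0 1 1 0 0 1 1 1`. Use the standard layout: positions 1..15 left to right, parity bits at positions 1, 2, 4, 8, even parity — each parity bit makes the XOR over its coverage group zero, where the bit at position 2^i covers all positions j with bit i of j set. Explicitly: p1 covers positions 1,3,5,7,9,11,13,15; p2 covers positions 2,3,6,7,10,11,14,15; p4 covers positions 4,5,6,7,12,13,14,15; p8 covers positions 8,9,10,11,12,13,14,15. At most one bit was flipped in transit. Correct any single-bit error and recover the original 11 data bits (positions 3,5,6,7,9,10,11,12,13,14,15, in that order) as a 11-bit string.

s1: b1⊕b3⊕b5⊕b7⊕b9⊕b11⊕b13⊕b15 = 0⊕1⊕0⊕1⊕1⊕0⊕1⊕1 = 1
s2: b2⊕b3⊕b6⊕b7⊕b10⊕b11⊕b14⊕b15 = 1⊕1⊕0⊕1⊕1⊕0⊕1⊕1 = 0
s4: b4⊕b5⊕b6⊕b7⊕b12⊕b13⊕b14⊕b15 = 0⊕0⊕0⊕1⊕0⊕1⊕1⊕1 = 0
s8: b8⊕b9⊕b10⊕b11⊕b12⊕b13⊕b14⊕b15 = 0⊕1⊕1⊕0⊕0⊕1⊕1⊕1 = 1
Syndrome (s8...s1) = 1001 → position 9.
Flip bit 9: corrected codeword = 011000100100111
Data bits at positions 3,5,6,7,9,10,11,12,13,14,15: 10010100111

10010100111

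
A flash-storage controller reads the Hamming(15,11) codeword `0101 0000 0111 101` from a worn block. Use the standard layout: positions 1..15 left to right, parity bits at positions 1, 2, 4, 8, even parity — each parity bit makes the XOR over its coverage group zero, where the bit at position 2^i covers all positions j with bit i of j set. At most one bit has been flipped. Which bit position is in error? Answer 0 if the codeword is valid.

9

s1: b1⊕b3⊕b5⊕b7⊕b9⊕b11⊕b13⊕b15 = 0⊕0⊕0⊕0⊕0⊕1⊕1⊕1 = 1
s2: b2⊕b3⊕b6⊕b7⊕b10⊕b11⊕b14⊕b15 = 1⊕0⊕0⊕0⊕1⊕1⊕0⊕1 = 0
s4: b4⊕b5⊕b6⊕b7⊕b12⊕b13⊕b14⊕b15 = 1⊕0⊕0⊕0⊕1⊕1⊕0⊕1 = 0
s8: b8⊕b9⊕b10⊕b11⊕b12⊕b13⊕b14⊕b15 = 0⊕0⊕1⊕1⊕1⊕1⊕0⊕1 = 1
Syndrome (s8...s1) = 1001 → position 9.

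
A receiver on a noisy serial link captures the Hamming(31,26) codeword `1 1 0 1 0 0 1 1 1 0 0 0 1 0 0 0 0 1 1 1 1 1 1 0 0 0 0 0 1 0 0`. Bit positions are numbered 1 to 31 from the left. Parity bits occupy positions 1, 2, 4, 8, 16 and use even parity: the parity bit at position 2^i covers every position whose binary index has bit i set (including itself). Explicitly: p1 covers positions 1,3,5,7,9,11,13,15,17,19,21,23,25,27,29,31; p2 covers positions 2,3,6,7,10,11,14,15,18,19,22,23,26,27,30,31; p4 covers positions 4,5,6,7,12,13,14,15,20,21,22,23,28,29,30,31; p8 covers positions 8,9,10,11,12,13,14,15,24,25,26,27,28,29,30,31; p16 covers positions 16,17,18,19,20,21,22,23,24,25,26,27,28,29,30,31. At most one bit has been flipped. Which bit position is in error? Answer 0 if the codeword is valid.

s1: b1⊕b3⊕b5⊕b7⊕b9⊕b11⊕b13⊕b15⊕b17⊕b19⊕b21⊕b23⊕b25⊕b27⊕b29⊕b31 = 1⊕0⊕0⊕1⊕1⊕0⊕1⊕0⊕0⊕1⊕1⊕1⊕0⊕0⊕1⊕0 = 0
s2: b2⊕b3⊕b6⊕b7⊕b10⊕b11⊕b14⊕b15⊕b18⊕b19⊕b22⊕b23⊕b26⊕b27⊕b30⊕b31 = 1⊕0⊕0⊕1⊕0⊕0⊕0⊕0⊕1⊕1⊕1⊕1⊕0⊕0⊕0⊕0 = 0
s4: b4⊕b5⊕b6⊕b7⊕b12⊕b13⊕b14⊕b15⊕b20⊕b21⊕b22⊕b23⊕b28⊕b29⊕b30⊕b31 = 1⊕0⊕0⊕1⊕0⊕1⊕0⊕0⊕1⊕1⊕1⊕1⊕0⊕1⊕0⊕0 = 0
s8: b8⊕b9⊕b10⊕b11⊕b12⊕b13⊕b14⊕b15⊕b24⊕b25⊕b26⊕b27⊕b28⊕b29⊕b30⊕b31 = 1⊕1⊕0⊕0⊕0⊕1⊕0⊕0⊕0⊕0⊕0⊕0⊕0⊕1⊕0⊕0 = 0
s16: b16⊕b17⊕b18⊕b19⊕b20⊕b21⊕b22⊕b23⊕b24⊕b25⊕b26⊕b27⊕b28⊕b29⊕b30⊕b31 = 0⊕0⊕1⊕1⊕1⊕1⊕1⊕1⊕0⊕0⊕0⊕0⊕0⊕1⊕0⊕0 = 1
Syndrome (s16...s1) = 10000 → position 16.

16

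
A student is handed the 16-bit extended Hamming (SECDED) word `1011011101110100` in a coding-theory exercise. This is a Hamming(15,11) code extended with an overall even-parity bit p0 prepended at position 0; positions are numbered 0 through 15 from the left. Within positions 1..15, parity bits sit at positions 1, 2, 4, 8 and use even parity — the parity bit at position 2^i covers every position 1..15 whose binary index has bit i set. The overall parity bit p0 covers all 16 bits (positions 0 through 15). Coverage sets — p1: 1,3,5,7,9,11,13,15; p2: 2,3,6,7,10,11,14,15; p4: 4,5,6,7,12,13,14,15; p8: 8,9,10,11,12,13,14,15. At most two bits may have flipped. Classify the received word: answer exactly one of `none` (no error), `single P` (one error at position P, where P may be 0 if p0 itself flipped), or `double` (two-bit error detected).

none

s1: b1⊕b3⊕b5⊕b7⊕b9⊕b11⊕b13⊕b15 = 0⊕1⊕1⊕1⊕1⊕1⊕1⊕0 = 0
s2: b2⊕b3⊕b6⊕b7⊕b10⊕b11⊕b14⊕b15 = 1⊕1⊕1⊕1⊕1⊕1⊕0⊕0 = 0
s4: b4⊕b5⊕b6⊕b7⊕b12⊕b13⊕b14⊕b15 = 0⊕1⊕1⊕1⊕0⊕1⊕0⊕0 = 0
s8: b8⊕b9⊕b10⊕b11⊕b12⊕b13⊕b14⊕b15 = 0⊕1⊕1⊕1⊕0⊕1⊕0⊕0 = 0
Syndrome (s8...s1) = 0000 → position 0 (no error).
Overall parity (XOR of all 16 bits, including p0): 1⊕0⊕1⊕1⊕0⊕1⊕1⊕1⊕0⊕1⊕1⊕1⊕0⊕1⊕0⊕0 = 0
Overall=0, syndrome position=0 → no error.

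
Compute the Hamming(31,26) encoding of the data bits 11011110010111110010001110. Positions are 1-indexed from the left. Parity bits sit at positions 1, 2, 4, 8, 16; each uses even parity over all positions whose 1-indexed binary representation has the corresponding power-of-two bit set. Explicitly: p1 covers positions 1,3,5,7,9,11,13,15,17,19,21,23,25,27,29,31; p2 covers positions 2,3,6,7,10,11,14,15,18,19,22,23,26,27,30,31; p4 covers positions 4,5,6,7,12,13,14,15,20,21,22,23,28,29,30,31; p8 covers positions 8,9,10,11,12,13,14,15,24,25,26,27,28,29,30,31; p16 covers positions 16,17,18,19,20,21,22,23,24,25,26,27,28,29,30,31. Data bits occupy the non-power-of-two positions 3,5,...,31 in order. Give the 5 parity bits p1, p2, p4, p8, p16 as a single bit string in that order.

10001

Place data bits at non-power-of-two positions: b3=1, b5=1, b6=0, b7=1, b9=1, b10=1, b11=1, b12=0, b13=0, b14=1, b15=0, b17=1, b18=1, b19=1, b20=1, b21=1, b22=0, b23=0, b24=1, b25=0, b26=0, b27=0, b28=1, b29=1, b30=1, b31=0.
p1 = XOR of data positions {3,5,7,9,11,13,15,17,19,21,23,25,27,29,31} = 1⊕1⊕1⊕1⊕1⊕0⊕0⊕1⊕1⊕1⊕0⊕0⊕0⊕1⊕0 = 1
p2 = XOR of data positions {3,6,7,10,11,14,15,18,19,22,23,26,27,30,31} = 1⊕0⊕1⊕1⊕1⊕1⊕0⊕1⊕1⊕0⊕0⊕0⊕0⊕1⊕0 = 0
p4 = XOR of data positions {5,6,7,12,13,14,15,20,21,22,23,28,29,30,31} = 1⊕0⊕1⊕0⊕0⊕1⊕0⊕1⊕1⊕0⊕0⊕1⊕1⊕1⊕0 = 0
p8 = XOR of data positions {9,10,11,12,13,14,15,24,25,26,27,28,29,30,31} = 1⊕1⊕1⊕0⊕0⊕1⊕0⊕1⊕0⊕0⊕0⊕1⊕1⊕1⊕0 = 0
p16 = XOR of data positions {17,18,19,20,21,22,23,24,25,26,27,28,29,30,31} = 1⊕1⊕1⊕1⊕1⊕0⊕0⊕1⊕0⊕0⊕0⊕1⊕1⊕1⊕0 = 1
Parity bits p1,p2,p4,p8,p16 = 10001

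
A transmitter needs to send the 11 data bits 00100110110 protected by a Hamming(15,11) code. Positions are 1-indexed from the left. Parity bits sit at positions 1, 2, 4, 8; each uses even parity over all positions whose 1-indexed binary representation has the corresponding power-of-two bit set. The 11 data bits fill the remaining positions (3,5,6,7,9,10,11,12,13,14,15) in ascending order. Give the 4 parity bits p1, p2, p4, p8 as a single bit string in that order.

Place data bits at non-power-of-two positions: b3=0, b5=0, b6=1, b7=0, b9=0, b10=1, b11=1, b12=0, b13=1, b14=1, b15=0.
p1 = XOR of data positions {3,5,7,9,11,13,15} = 0⊕0⊕0⊕0⊕1⊕1⊕0 = 0
p2 = XOR of data positions {3,6,7,10,11,14,15} = 0⊕1⊕0⊕1⊕1⊕1⊕0 = 0
p4 = XOR of data positions {5,6,7,12,13,14,15} = 0⊕1⊕0⊕0⊕1⊕1⊕0 = 1
p8 = XOR of data positions {9,10,11,12,13,14,15} = 0⊕1⊕1⊕0⊕1⊕1⊕0 = 0
Parity bits p1,p2,p4,p8 = 0010

0010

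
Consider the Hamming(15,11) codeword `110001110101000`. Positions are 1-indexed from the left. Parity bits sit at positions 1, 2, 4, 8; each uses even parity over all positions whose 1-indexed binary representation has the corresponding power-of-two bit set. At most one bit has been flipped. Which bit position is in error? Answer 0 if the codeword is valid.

12

s1: b1⊕b3⊕b5⊕b7⊕b9⊕b11⊕b13⊕b15 = 1⊕0⊕0⊕1⊕0⊕0⊕0⊕0 = 0
s2: b2⊕b3⊕b6⊕b7⊕b10⊕b11⊕b14⊕b15 = 1⊕0⊕1⊕1⊕1⊕0⊕0⊕0 = 0
s4: b4⊕b5⊕b6⊕b7⊕b12⊕b13⊕b14⊕b15 = 0⊕0⊕1⊕1⊕1⊕0⊕0⊕0 = 1
s8: b8⊕b9⊕b10⊕b11⊕b12⊕b13⊕b14⊕b15 = 1⊕0⊕1⊕0⊕1⊕0⊕0⊕0 = 1
Syndrome (s8...s1) = 1100 → position 12.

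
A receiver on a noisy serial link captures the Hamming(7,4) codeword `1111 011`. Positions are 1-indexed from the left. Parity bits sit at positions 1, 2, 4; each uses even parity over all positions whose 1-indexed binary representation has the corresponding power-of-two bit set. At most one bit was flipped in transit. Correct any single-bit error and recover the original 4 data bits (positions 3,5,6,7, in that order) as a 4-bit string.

s1: b1⊕b3⊕b5⊕b7 = 1⊕1⊕0⊕1 = 1
s2: b2⊕b3⊕b6⊕b7 = 1⊕1⊕1⊕1 = 0
s4: b4⊕b5⊕b6⊕b7 = 1⊕0⊕1⊕1 = 1
Syndrome (s4...s1) = 101 → position 5.
Flip bit 5: corrected codeword = 1111111
Data bits at positions 3,5,6,7: 1111

1111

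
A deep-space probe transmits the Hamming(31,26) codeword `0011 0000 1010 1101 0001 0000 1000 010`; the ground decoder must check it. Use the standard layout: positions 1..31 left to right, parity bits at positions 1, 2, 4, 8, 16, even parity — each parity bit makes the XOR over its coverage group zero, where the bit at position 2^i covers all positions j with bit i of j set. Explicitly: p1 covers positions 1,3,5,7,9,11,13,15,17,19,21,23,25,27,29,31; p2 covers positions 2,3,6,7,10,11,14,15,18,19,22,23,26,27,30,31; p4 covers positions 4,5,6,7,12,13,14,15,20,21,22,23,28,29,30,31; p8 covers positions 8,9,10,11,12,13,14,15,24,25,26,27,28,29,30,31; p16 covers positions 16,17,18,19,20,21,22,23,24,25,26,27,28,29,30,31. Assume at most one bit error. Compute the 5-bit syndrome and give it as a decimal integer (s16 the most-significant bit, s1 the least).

s1: b1⊕b3⊕b5⊕b7⊕b9⊕b11⊕b13⊕b15⊕b17⊕b19⊕b21⊕b23⊕b25⊕b27⊕b29⊕b31 = 0⊕1⊕0⊕0⊕1⊕1⊕1⊕0⊕0⊕0⊕0⊕0⊕1⊕0⊕0⊕0 = 1
s2: b2⊕b3⊕b6⊕b7⊕b10⊕b11⊕b14⊕b15⊕b18⊕b19⊕b22⊕b23⊕b26⊕b27⊕b30⊕b31 = 0⊕1⊕0⊕0⊕0⊕1⊕1⊕0⊕0⊕0⊕0⊕0⊕0⊕0⊕1⊕0 = 0
s4: b4⊕b5⊕b6⊕b7⊕b12⊕b13⊕b14⊕b15⊕b20⊕b21⊕b22⊕b23⊕b28⊕b29⊕b30⊕b31 = 1⊕0⊕0⊕0⊕0⊕1⊕1⊕0⊕1⊕0⊕0⊕0⊕0⊕0⊕1⊕0 = 1
s8: b8⊕b9⊕b10⊕b11⊕b12⊕b13⊕b14⊕b15⊕b24⊕b25⊕b26⊕b27⊕b28⊕b29⊕b30⊕b31 = 0⊕1⊕0⊕1⊕0⊕1⊕1⊕0⊕0⊕1⊕0⊕0⊕0⊕0⊕1⊕0 = 0
s16: b16⊕b17⊕b18⊕b19⊕b20⊕b21⊕b22⊕b23⊕b24⊕b25⊕b26⊕b27⊕b28⊕b29⊕b30⊕b31 = 1⊕0⊕0⊕0⊕1⊕0⊕0⊕0⊕0⊕1⊕0⊕0⊕0⊕0⊕1⊕0 = 0
Syndrome (s16...s1) = 00101 → position 5.

5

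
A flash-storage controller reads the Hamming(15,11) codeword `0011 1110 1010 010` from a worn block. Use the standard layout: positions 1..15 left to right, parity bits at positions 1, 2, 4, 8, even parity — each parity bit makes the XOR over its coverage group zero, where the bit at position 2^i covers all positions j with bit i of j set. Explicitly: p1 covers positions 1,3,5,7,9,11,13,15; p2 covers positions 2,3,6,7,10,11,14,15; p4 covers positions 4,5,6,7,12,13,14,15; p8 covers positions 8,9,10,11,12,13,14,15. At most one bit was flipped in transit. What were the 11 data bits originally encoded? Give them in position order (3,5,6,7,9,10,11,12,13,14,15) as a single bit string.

s1: b1⊕b3⊕b5⊕b7⊕b9⊕b11⊕b13⊕b15 = 0⊕1⊕1⊕1⊕1⊕1⊕0⊕0 = 1
s2: b2⊕b3⊕b6⊕b7⊕b10⊕b11⊕b14⊕b15 = 0⊕1⊕1⊕1⊕0⊕1⊕1⊕0 = 1
s4: b4⊕b5⊕b6⊕b7⊕b12⊕b13⊕b14⊕b15 = 1⊕1⊕1⊕1⊕0⊕0⊕1⊕0 = 1
s8: b8⊕b9⊕b10⊕b11⊕b12⊕b13⊕b14⊕b15 = 0⊕1⊕0⊕1⊕0⊕0⊕1⊕0 = 1
Syndrome (s8...s1) = 1111 → position 15.
Flip bit 15: corrected codeword = 001111101010011
Data bits at positions 3,5,6,7,9,10,11,12,13,14,15: 11111010011

11111010011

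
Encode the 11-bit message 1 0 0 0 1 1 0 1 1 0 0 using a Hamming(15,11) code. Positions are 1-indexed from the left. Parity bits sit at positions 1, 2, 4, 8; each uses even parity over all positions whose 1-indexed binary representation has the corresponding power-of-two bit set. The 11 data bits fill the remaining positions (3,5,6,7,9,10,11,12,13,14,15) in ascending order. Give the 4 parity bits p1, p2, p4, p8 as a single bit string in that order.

1000

Place data bits at non-power-of-two positions: b3=1, b5=0, b6=0, b7=0, b9=1, b10=1, b11=0, b12=1, b13=1, b14=0, b15=0.
p1 = XOR of data positions {3,5,7,9,11,13,15} = 1⊕0⊕0⊕1⊕0⊕1⊕0 = 1
p2 = XOR of data positions {3,6,7,10,11,14,15} = 1⊕0⊕0⊕1⊕0⊕0⊕0 = 0
p4 = XOR of data positions {5,6,7,12,13,14,15} = 0⊕0⊕0⊕1⊕1⊕0⊕0 = 0
p8 = XOR of data positions {9,10,11,12,13,14,15} = 1⊕1⊕0⊕1⊕1⊕0⊕0 = 0
Parity bits p1,p2,p4,p8 = 1000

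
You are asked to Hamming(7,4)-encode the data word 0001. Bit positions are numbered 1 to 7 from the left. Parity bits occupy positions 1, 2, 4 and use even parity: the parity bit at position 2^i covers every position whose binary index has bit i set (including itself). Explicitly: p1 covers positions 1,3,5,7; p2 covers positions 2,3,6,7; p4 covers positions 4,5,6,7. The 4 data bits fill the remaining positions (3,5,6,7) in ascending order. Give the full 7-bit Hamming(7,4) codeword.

Place data bits at non-power-of-two positions: b3=0, b5=0, b6=0, b7=1.
p1 = XOR of data positions {3,5,7} = 0⊕0⊕1 = 1
p2 = XOR of data positions {3,6,7} = 0⊕0⊕1 = 1
p4 = XOR of data positions {5,6,7} = 0⊕0⊕1 = 1
Codeword b1..b7 = 1101001

1101001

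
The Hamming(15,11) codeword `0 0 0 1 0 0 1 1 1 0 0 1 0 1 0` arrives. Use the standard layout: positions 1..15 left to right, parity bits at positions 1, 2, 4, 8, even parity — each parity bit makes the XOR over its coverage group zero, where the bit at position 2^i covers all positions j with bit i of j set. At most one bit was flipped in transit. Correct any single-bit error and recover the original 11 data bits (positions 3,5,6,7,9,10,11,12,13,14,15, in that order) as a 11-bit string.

00011001010

s1: b1⊕b3⊕b5⊕b7⊕b9⊕b11⊕b13⊕b15 = 0⊕0⊕0⊕1⊕1⊕0⊕0⊕0 = 0
s2: b2⊕b3⊕b6⊕b7⊕b10⊕b11⊕b14⊕b15 = 0⊕0⊕0⊕1⊕0⊕0⊕1⊕0 = 0
s4: b4⊕b5⊕b6⊕b7⊕b12⊕b13⊕b14⊕b15 = 1⊕0⊕0⊕1⊕1⊕0⊕1⊕0 = 0
s8: b8⊕b9⊕b10⊕b11⊕b12⊕b13⊕b14⊕b15 = 1⊕1⊕0⊕0⊕1⊕0⊕1⊕0 = 0
Syndrome (s8...s1) = 0000 → position 0 (no error).
No correction needed.
Data bits at positions 3,5,6,7,9,10,11,12,13,14,15: 00011001010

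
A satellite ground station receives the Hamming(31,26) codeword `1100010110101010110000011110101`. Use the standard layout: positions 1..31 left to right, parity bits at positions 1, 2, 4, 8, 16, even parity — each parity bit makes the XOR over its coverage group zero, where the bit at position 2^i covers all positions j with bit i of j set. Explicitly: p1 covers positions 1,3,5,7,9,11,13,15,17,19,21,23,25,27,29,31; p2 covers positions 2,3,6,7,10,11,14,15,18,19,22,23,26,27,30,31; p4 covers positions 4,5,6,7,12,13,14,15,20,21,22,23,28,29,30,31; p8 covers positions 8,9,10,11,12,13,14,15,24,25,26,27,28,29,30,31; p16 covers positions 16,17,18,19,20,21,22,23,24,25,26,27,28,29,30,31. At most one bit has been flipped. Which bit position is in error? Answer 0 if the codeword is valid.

12

s1: b1⊕b3⊕b5⊕b7⊕b9⊕b11⊕b13⊕b15⊕b17⊕b19⊕b21⊕b23⊕b25⊕b27⊕b29⊕b31 = 1⊕0⊕0⊕0⊕1⊕1⊕1⊕1⊕1⊕0⊕0⊕0⊕1⊕1⊕1⊕1 = 0
s2: b2⊕b3⊕b6⊕b7⊕b10⊕b11⊕b14⊕b15⊕b18⊕b19⊕b22⊕b23⊕b26⊕b27⊕b30⊕b31 = 1⊕0⊕1⊕0⊕0⊕1⊕0⊕1⊕1⊕0⊕0⊕0⊕1⊕1⊕0⊕1 = 0
s4: b4⊕b5⊕b6⊕b7⊕b12⊕b13⊕b14⊕b15⊕b20⊕b21⊕b22⊕b23⊕b28⊕b29⊕b30⊕b31 = 0⊕0⊕1⊕0⊕0⊕1⊕0⊕1⊕0⊕0⊕0⊕0⊕0⊕1⊕0⊕1 = 1
s8: b8⊕b9⊕b10⊕b11⊕b12⊕b13⊕b14⊕b15⊕b24⊕b25⊕b26⊕b27⊕b28⊕b29⊕b30⊕b31 = 1⊕1⊕0⊕1⊕0⊕1⊕0⊕1⊕1⊕1⊕1⊕1⊕0⊕1⊕0⊕1 = 1
s16: b16⊕b17⊕b18⊕b19⊕b20⊕b21⊕b22⊕b23⊕b24⊕b25⊕b26⊕b27⊕b28⊕b29⊕b30⊕b31 = 0⊕1⊕1⊕0⊕0⊕0⊕0⊕0⊕1⊕1⊕1⊕1⊕0⊕1⊕0⊕1 = 0
Syndrome (s16...s1) = 01100 → position 12.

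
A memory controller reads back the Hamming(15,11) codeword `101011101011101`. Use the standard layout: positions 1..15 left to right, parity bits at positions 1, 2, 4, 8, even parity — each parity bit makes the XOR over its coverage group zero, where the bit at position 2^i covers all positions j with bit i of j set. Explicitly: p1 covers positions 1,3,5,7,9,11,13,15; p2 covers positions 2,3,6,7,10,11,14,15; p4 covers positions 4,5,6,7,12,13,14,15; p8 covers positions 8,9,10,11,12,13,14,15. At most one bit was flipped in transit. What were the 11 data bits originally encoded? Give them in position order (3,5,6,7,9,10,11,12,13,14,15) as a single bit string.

11111111101

s1: b1⊕b3⊕b5⊕b7⊕b9⊕b11⊕b13⊕b15 = 1⊕1⊕1⊕1⊕1⊕1⊕1⊕1 = 0
s2: b2⊕b3⊕b6⊕b7⊕b10⊕b11⊕b14⊕b15 = 0⊕1⊕1⊕1⊕0⊕1⊕0⊕1 = 1
s4: b4⊕b5⊕b6⊕b7⊕b12⊕b13⊕b14⊕b15 = 0⊕1⊕1⊕1⊕1⊕1⊕0⊕1 = 0
s8: b8⊕b9⊕b10⊕b11⊕b12⊕b13⊕b14⊕b15 = 0⊕1⊕0⊕1⊕1⊕1⊕0⊕1 = 1
Syndrome (s8...s1) = 1010 → position 10.
Flip bit 10: corrected codeword = 101011101111101
Data bits at positions 3,5,6,7,9,10,11,12,13,14,15: 11111111101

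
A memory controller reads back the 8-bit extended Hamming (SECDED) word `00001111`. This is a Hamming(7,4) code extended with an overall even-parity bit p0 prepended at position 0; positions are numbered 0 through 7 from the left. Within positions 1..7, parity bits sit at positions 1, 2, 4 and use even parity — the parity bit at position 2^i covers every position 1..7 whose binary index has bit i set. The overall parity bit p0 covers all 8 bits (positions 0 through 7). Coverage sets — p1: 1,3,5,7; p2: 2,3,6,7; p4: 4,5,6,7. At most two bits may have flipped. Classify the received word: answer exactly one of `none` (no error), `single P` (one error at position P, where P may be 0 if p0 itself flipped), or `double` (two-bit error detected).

s1: b1⊕b3⊕b5⊕b7 = 0⊕0⊕1⊕1 = 0
s2: b2⊕b3⊕b6⊕b7 = 0⊕0⊕1⊕1 = 0
s4: b4⊕b5⊕b6⊕b7 = 1⊕1⊕1⊕1 = 0
Syndrome (s4...s1) = 000 → position 0 (no error).
Overall parity (XOR of all 8 bits, including p0): 0⊕0⊕0⊕0⊕1⊕1⊕1⊕1 = 0
Overall=0, syndrome position=0 → no error.

none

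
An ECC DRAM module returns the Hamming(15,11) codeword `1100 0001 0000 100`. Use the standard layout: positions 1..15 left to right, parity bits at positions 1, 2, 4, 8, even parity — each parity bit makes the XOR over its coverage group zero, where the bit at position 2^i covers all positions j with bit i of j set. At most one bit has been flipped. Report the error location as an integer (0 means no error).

s1: b1⊕b3⊕b5⊕b7⊕b9⊕b11⊕b13⊕b15 = 1⊕0⊕0⊕0⊕0⊕0⊕1⊕0 = 0
s2: b2⊕b3⊕b6⊕b7⊕b10⊕b11⊕b14⊕b15 = 1⊕0⊕0⊕0⊕0⊕0⊕0⊕0 = 1
s4: b4⊕b5⊕b6⊕b7⊕b12⊕b13⊕b14⊕b15 = 0⊕0⊕0⊕0⊕0⊕1⊕0⊕0 = 1
s8: b8⊕b9⊕b10⊕b11⊕b12⊕b13⊕b14⊕b15 = 1⊕0⊕0⊕0⊕0⊕1⊕0⊕0 = 0
Syndrome (s8...s1) = 0110 → position 6.

6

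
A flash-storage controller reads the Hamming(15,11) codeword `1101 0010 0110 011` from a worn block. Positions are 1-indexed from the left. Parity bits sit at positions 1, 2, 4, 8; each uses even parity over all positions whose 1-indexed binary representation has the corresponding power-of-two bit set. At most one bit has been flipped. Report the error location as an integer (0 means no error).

0

s1: b1⊕b3⊕b5⊕b7⊕b9⊕b11⊕b13⊕b15 = 1⊕0⊕0⊕1⊕0⊕1⊕0⊕1 = 0
s2: b2⊕b3⊕b6⊕b7⊕b10⊕b11⊕b14⊕b15 = 1⊕0⊕0⊕1⊕1⊕1⊕1⊕1 = 0
s4: b4⊕b5⊕b6⊕b7⊕b12⊕b13⊕b14⊕b15 = 1⊕0⊕0⊕1⊕0⊕0⊕1⊕1 = 0
s8: b8⊕b9⊕b10⊕b11⊕b12⊕b13⊕b14⊕b15 = 0⊕0⊕1⊕1⊕0⊕0⊕1⊕1 = 0
Syndrome (s8...s1) = 0000 → position 0 (no error).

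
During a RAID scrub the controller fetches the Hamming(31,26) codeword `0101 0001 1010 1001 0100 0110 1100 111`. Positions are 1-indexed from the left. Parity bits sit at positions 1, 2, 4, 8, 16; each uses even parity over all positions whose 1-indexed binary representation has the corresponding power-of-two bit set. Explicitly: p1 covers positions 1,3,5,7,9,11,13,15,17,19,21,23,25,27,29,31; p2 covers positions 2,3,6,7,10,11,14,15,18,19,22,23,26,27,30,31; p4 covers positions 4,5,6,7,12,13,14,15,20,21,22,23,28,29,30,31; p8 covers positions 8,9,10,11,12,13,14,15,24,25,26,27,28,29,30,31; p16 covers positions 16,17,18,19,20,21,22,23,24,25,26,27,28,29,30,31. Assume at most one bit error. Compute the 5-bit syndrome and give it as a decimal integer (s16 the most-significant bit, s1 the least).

29

s1: b1⊕b3⊕b5⊕b7⊕b9⊕b11⊕b13⊕b15⊕b17⊕b19⊕b21⊕b23⊕b25⊕b27⊕b29⊕b31 = 0⊕0⊕0⊕0⊕1⊕1⊕1⊕0⊕0⊕0⊕0⊕1⊕1⊕0⊕1⊕1 = 1
s2: b2⊕b3⊕b6⊕b7⊕b10⊕b11⊕b14⊕b15⊕b18⊕b19⊕b22⊕b23⊕b26⊕b27⊕b30⊕b31 = 1⊕0⊕0⊕0⊕0⊕1⊕0⊕0⊕1⊕0⊕1⊕1⊕1⊕0⊕1⊕1 = 0
s4: b4⊕b5⊕b6⊕b7⊕b12⊕b13⊕b14⊕b15⊕b20⊕b21⊕b22⊕b23⊕b28⊕b29⊕b30⊕b31 = 1⊕0⊕0⊕0⊕0⊕1⊕0⊕0⊕0⊕0⊕1⊕1⊕0⊕1⊕1⊕1 = 1
s8: b8⊕b9⊕b10⊕b11⊕b12⊕b13⊕b14⊕b15⊕b24⊕b25⊕b26⊕b27⊕b28⊕b29⊕b30⊕b31 = 1⊕1⊕0⊕1⊕0⊕1⊕0⊕0⊕0⊕1⊕1⊕0⊕0⊕1⊕1⊕1 = 1
s16: b16⊕b17⊕b18⊕b19⊕b20⊕b21⊕b22⊕b23⊕b24⊕b25⊕b26⊕b27⊕b28⊕b29⊕b30⊕b31 = 1⊕0⊕1⊕0⊕0⊕0⊕1⊕1⊕0⊕1⊕1⊕0⊕0⊕1⊕1⊕1 = 1
Syndrome (s16...s1) = 11101 → position 29.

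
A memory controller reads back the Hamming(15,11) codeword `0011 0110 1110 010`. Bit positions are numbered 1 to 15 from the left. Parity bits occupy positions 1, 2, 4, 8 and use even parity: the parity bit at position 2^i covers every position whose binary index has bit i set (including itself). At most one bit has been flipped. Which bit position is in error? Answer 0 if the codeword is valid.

0

s1: b1⊕b3⊕b5⊕b7⊕b9⊕b11⊕b13⊕b15 = 0⊕1⊕0⊕1⊕1⊕1⊕0⊕0 = 0
s2: b2⊕b3⊕b6⊕b7⊕b10⊕b11⊕b14⊕b15 = 0⊕1⊕1⊕1⊕1⊕1⊕1⊕0 = 0
s4: b4⊕b5⊕b6⊕b7⊕b12⊕b13⊕b14⊕b15 = 1⊕0⊕1⊕1⊕0⊕0⊕1⊕0 = 0
s8: b8⊕b9⊕b10⊕b11⊕b12⊕b13⊕b14⊕b15 = 0⊕1⊕1⊕1⊕0⊕0⊕1⊕0 = 0
Syndrome (s8...s1) = 0000 → position 0 (no error).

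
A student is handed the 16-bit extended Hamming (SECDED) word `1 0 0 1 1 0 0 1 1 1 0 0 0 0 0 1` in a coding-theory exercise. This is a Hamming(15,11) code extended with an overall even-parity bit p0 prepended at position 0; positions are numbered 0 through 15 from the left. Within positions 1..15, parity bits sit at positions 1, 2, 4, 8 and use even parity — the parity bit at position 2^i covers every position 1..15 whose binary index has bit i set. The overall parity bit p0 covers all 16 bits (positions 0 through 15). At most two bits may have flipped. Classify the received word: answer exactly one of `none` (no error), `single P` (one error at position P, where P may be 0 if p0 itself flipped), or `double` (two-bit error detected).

s1: b1⊕b3⊕b5⊕b7⊕b9⊕b11⊕b13⊕b15 = 0⊕1⊕0⊕1⊕1⊕0⊕0⊕1 = 0
s2: b2⊕b3⊕b6⊕b7⊕b10⊕b11⊕b14⊕b15 = 0⊕1⊕0⊕1⊕0⊕0⊕0⊕1 = 1
s4: b4⊕b5⊕b6⊕b7⊕b12⊕b13⊕b14⊕b15 = 1⊕0⊕0⊕1⊕0⊕0⊕0⊕1 = 1
s8: b8⊕b9⊕b10⊕b11⊕b12⊕b13⊕b14⊕b15 = 1⊕1⊕0⊕0⊕0⊕0⊕0⊕1 = 1
Syndrome (s8...s1) = 1110 → position 14.
Overall parity (XOR of all 16 bits, including p0): 1⊕0⊕0⊕1⊕1⊕0⊕0⊕1⊕1⊕1⊕0⊕0⊕0⊕0⊕0⊕1 = 1
Overall=1, syndrome position=14 → single-bit error at position 14.

single 14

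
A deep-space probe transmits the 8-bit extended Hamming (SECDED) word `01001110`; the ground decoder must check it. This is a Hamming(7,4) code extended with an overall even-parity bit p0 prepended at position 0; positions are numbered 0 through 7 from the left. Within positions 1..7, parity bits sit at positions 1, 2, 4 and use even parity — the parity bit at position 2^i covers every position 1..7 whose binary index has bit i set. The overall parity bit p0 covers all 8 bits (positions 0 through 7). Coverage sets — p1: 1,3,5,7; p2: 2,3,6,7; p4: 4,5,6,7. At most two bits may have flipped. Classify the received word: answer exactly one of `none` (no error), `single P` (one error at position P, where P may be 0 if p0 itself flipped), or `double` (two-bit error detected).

double

s1: b1⊕b3⊕b5⊕b7 = 1⊕0⊕1⊕0 = 0
s2: b2⊕b3⊕b6⊕b7 = 0⊕0⊕1⊕0 = 1
s4: b4⊕b5⊕b6⊕b7 = 1⊕1⊕1⊕0 = 1
Syndrome (s4...s1) = 110 → position 6.
Overall parity (XOR of all 8 bits, including p0): 0⊕1⊕0⊕0⊕1⊕1⊕1⊕0 = 0
Overall=0, syndrome position=6 → double-bit error detected (uncorrectable).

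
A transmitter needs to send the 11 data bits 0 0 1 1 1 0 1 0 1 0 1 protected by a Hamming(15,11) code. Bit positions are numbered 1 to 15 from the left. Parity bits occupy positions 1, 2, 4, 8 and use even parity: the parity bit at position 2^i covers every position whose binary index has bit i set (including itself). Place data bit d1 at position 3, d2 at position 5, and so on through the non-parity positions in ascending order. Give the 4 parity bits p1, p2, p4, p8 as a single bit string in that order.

Place data bits at non-power-of-two positions: b3=0, b5=0, b6=1, b7=1, b9=1, b10=0, b11=1, b12=0, b13=1, b14=0, b15=1.
p1 = XOR of data positions {3,5,7,9,11,13,15} = 0⊕0⊕1⊕1⊕1⊕1⊕1 = 1
p2 = XOR of data positions {3,6,7,10,11,14,15} = 0⊕1⊕1⊕0⊕1⊕0⊕1 = 0
p4 = XOR of data positions {5,6,7,12,13,14,15} = 0⊕1⊕1⊕0⊕1⊕0⊕1 = 0
p8 = XOR of data positions {9,10,11,12,13,14,15} = 1⊕0⊕1⊕0⊕1⊕0⊕1 = 0
Parity bits p1,p2,p4,p8 = 1000

1000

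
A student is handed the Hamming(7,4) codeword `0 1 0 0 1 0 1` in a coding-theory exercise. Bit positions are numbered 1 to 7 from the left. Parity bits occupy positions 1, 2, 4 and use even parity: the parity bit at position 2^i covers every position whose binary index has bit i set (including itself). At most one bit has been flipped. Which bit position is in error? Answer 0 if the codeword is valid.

s1: b1⊕b3⊕b5⊕b7 = 0⊕0⊕1⊕1 = 0
s2: b2⊕b3⊕b6⊕b7 = 1⊕0⊕0⊕1 = 0
s4: b4⊕b5⊕b6⊕b7 = 0⊕1⊕0⊕1 = 0
Syndrome (s4...s1) = 000 → position 0 (no error).

0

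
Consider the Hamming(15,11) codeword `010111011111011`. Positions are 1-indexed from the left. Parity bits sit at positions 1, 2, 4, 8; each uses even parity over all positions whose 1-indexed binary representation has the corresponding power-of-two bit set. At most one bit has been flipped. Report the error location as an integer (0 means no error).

8

s1: b1⊕b3⊕b5⊕b7⊕b9⊕b11⊕b13⊕b15 = 0⊕0⊕1⊕0⊕1⊕1⊕0⊕1 = 0
s2: b2⊕b3⊕b6⊕b7⊕b10⊕b11⊕b14⊕b15 = 1⊕0⊕1⊕0⊕1⊕1⊕1⊕1 = 0
s4: b4⊕b5⊕b6⊕b7⊕b12⊕b13⊕b14⊕b15 = 1⊕1⊕1⊕0⊕1⊕0⊕1⊕1 = 0
s8: b8⊕b9⊕b10⊕b11⊕b12⊕b13⊕b14⊕b15 = 1⊕1⊕1⊕1⊕1⊕0⊕1⊕1 = 1
Syndrome (s8...s1) = 1000 → position 8.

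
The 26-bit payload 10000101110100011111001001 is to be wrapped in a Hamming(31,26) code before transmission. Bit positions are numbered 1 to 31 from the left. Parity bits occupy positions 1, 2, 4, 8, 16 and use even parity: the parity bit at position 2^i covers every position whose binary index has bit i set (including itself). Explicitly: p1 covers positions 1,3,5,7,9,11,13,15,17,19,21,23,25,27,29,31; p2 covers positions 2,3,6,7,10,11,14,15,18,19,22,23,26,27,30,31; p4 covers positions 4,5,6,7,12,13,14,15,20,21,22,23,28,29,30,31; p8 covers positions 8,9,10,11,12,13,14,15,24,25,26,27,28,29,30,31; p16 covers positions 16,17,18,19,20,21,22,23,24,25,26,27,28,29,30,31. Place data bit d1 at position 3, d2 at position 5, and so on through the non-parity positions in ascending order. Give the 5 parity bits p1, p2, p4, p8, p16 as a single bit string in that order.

Place data bits at non-power-of-two positions: b3=1, b5=0, b6=0, b7=0, b9=0, b10=1, b11=0, b12=1, b13=1, b14=1, b15=0, b17=1, b18=0, b19=0, b20=0, b21=1, b22=1, b23=1, b24=1, b25=1, b26=0, b27=0, b28=1, b29=0, b30=0, b31=1.
p1 = XOR of data positions {3,5,7,9,11,13,15,17,19,21,23,25,27,29,31} = 1⊕0⊕0⊕0⊕0⊕1⊕0⊕1⊕0⊕1⊕1⊕1⊕0⊕0⊕1 = 1
p2 = XOR of data positions {3,6,7,10,11,14,15,18,19,22,23,26,27,30,31} = 1⊕0⊕0⊕1⊕0⊕1⊕0⊕0⊕0⊕1⊕1⊕0⊕0⊕0⊕1 = 0
p4 = XOR of data positions {5,6,7,12,13,14,15,20,21,22,23,28,29,30,31} = 0⊕0⊕0⊕1⊕1⊕1⊕0⊕0⊕1⊕1⊕1⊕1⊕0⊕0⊕1 = 0
p8 = XOR of data positions {9,10,11,12,13,14,15,24,25,26,27,28,29,30,31} = 0⊕1⊕0⊕1⊕1⊕1⊕0⊕1⊕1⊕0⊕0⊕1⊕0⊕0⊕1 = 0
p16 = XOR of data positions {17,18,19,20,21,22,23,24,25,26,27,28,29,30,31} = 1⊕0⊕0⊕0⊕1⊕1⊕1⊕1⊕1⊕0⊕0⊕1⊕0⊕0⊕1 = 0
Parity bits p1,p2,p4,p8,p16 = 10000

10000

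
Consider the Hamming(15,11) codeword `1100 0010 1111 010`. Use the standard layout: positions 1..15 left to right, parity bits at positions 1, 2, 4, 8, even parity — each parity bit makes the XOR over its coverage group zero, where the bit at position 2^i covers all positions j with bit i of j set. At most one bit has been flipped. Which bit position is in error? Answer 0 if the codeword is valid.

s1: b1⊕b3⊕b5⊕b7⊕b9⊕b11⊕b13⊕b15 = 1⊕0⊕0⊕1⊕1⊕1⊕0⊕0 = 0
s2: b2⊕b3⊕b6⊕b7⊕b10⊕b11⊕b14⊕b15 = 1⊕0⊕0⊕1⊕1⊕1⊕1⊕0 = 1
s4: b4⊕b5⊕b6⊕b7⊕b12⊕b13⊕b14⊕b15 = 0⊕0⊕0⊕1⊕1⊕0⊕1⊕0 = 1
s8: b8⊕b9⊕b10⊕b11⊕b12⊕b13⊕b14⊕b15 = 0⊕1⊕1⊕1⊕1⊕0⊕1⊕0 = 1
Syndrome (s8...s1) = 1110 → position 14.

14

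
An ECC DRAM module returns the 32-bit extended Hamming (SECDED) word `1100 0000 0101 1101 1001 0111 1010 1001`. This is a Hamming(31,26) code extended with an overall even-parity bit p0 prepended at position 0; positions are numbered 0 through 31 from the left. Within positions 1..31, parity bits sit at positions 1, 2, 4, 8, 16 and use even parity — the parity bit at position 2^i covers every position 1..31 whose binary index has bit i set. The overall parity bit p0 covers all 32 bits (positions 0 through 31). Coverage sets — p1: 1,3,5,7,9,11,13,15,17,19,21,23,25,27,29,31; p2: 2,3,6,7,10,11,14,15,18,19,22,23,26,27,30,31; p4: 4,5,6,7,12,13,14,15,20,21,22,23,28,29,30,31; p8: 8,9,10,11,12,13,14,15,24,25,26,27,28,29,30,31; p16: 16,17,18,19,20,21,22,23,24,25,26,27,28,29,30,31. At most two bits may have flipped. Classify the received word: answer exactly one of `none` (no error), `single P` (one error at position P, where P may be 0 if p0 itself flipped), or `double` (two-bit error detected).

s1: b1⊕b3⊕b5⊕b7⊕b9⊕b11⊕b13⊕b15⊕b17⊕b19⊕b21⊕b23⊕b25⊕b27⊕b29⊕b31 = 1⊕0⊕0⊕0⊕1⊕1⊕1⊕1⊕0⊕1⊕1⊕1⊕0⊕0⊕0⊕1 = 1
s2: b2⊕b3⊕b6⊕b7⊕b10⊕b11⊕b14⊕b15⊕b18⊕b19⊕b22⊕b23⊕b26⊕b27⊕b30⊕b31 = 0⊕0⊕0⊕0⊕0⊕1⊕0⊕1⊕0⊕1⊕1⊕1⊕1⊕0⊕0⊕1 = 1
s4: b4⊕b5⊕b6⊕b7⊕b12⊕b13⊕b14⊕b15⊕b20⊕b21⊕b22⊕b23⊕b28⊕b29⊕b30⊕b31 = 0⊕0⊕0⊕0⊕1⊕1⊕0⊕1⊕0⊕1⊕1⊕1⊕1⊕0⊕0⊕1 = 0
s8: b8⊕b9⊕b10⊕b11⊕b12⊕b13⊕b14⊕b15⊕b24⊕b25⊕b26⊕b27⊕b28⊕b29⊕b30⊕b31 = 0⊕1⊕0⊕1⊕1⊕1⊕0⊕1⊕1⊕0⊕1⊕0⊕1⊕0⊕0⊕1 = 1
s16: b16⊕b17⊕b18⊕b19⊕b20⊕b21⊕b22⊕b23⊕b24⊕b25⊕b26⊕b27⊕b28⊕b29⊕b30⊕b31 = 1⊕0⊕0⊕1⊕0⊕1⊕1⊕1⊕1⊕0⊕1⊕0⊕1⊕0⊕0⊕1 = 1
Syndrome (s16...s1) = 11011 → position 27.
Overall parity (XOR of all 32 bits, including p0): 1⊕1⊕0⊕0⊕0⊕0⊕0⊕0⊕0⊕1⊕0⊕1⊕1⊕1⊕0⊕1⊕1⊕0⊕0⊕1⊕0⊕1⊕1⊕1⊕1⊕0⊕1⊕0⊕1⊕0⊕0⊕1 = 0
Overall=0, syndrome position=27 → double-bit error detected (uncorrectable).

double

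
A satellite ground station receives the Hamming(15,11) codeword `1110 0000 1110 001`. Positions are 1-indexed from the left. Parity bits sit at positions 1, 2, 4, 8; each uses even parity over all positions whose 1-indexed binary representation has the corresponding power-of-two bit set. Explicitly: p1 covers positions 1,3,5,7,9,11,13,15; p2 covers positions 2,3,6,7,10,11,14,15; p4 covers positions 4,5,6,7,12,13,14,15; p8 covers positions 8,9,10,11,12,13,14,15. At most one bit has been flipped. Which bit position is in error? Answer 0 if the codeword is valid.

7

s1: b1⊕b3⊕b5⊕b7⊕b9⊕b11⊕b13⊕b15 = 1⊕1⊕0⊕0⊕1⊕1⊕0⊕1 = 1
s2: b2⊕b3⊕b6⊕b7⊕b10⊕b11⊕b14⊕b15 = 1⊕1⊕0⊕0⊕1⊕1⊕0⊕1 = 1
s4: b4⊕b5⊕b6⊕b7⊕b12⊕b13⊕b14⊕b15 = 0⊕0⊕0⊕0⊕0⊕0⊕0⊕1 = 1
s8: b8⊕b9⊕b10⊕b11⊕b12⊕b13⊕b14⊕b15 = 0⊕1⊕1⊕1⊕0⊕0⊕0⊕1 = 0
Syndrome (s8...s1) = 0111 → position 7.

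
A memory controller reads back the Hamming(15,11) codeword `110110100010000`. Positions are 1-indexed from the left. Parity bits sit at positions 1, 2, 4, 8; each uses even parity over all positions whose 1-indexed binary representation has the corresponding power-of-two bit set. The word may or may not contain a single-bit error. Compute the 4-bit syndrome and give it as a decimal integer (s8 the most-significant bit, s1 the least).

14

s1: b1⊕b3⊕b5⊕b7⊕b9⊕b11⊕b13⊕b15 = 1⊕0⊕1⊕1⊕0⊕1⊕0⊕0 = 0
s2: b2⊕b3⊕b6⊕b7⊕b10⊕b11⊕b14⊕b15 = 1⊕0⊕0⊕1⊕0⊕1⊕0⊕0 = 1
s4: b4⊕b5⊕b6⊕b7⊕b12⊕b13⊕b14⊕b15 = 1⊕1⊕0⊕1⊕0⊕0⊕0⊕0 = 1
s8: b8⊕b9⊕b10⊕b11⊕b12⊕b13⊕b14⊕b15 = 0⊕0⊕0⊕1⊕0⊕0⊕0⊕0 = 1
Syndrome (s8...s1) = 1110 → position 14.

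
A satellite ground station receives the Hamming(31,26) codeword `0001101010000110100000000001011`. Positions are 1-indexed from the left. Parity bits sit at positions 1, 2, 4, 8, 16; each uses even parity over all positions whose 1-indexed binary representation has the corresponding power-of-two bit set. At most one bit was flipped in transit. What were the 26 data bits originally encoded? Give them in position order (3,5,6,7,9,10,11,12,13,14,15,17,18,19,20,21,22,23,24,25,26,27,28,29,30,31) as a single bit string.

01011000011100000000001011

s1: b1⊕b3⊕b5⊕b7⊕b9⊕b11⊕b13⊕b15⊕b17⊕b19⊕b21⊕b23⊕b25⊕b27⊕b29⊕b31 = 0⊕0⊕1⊕1⊕1⊕0⊕0⊕1⊕1⊕0⊕0⊕0⊕0⊕0⊕0⊕1 = 0
s2: b2⊕b3⊕b6⊕b7⊕b10⊕b11⊕b14⊕b15⊕b18⊕b19⊕b22⊕b23⊕b26⊕b27⊕b30⊕b31 = 0⊕0⊕0⊕1⊕0⊕0⊕1⊕1⊕0⊕0⊕0⊕0⊕0⊕0⊕1⊕1 = 1
s4: b4⊕b5⊕b6⊕b7⊕b12⊕b13⊕b14⊕b15⊕b20⊕b21⊕b22⊕b23⊕b28⊕b29⊕b30⊕b31 = 1⊕1⊕0⊕1⊕0⊕0⊕1⊕1⊕0⊕0⊕0⊕0⊕1⊕0⊕1⊕1 = 0
s8: b8⊕b9⊕b10⊕b11⊕b12⊕b13⊕b14⊕b15⊕b24⊕b25⊕b26⊕b27⊕b28⊕b29⊕b30⊕b31 = 0⊕1⊕0⊕0⊕0⊕0⊕1⊕1⊕0⊕0⊕0⊕0⊕1⊕0⊕1⊕1 = 0
s16: b16⊕b17⊕b18⊕b19⊕b20⊕b21⊕b22⊕b23⊕b24⊕b25⊕b26⊕b27⊕b28⊕b29⊕b30⊕b31 = 0⊕1⊕0⊕0⊕0⊕0⊕0⊕0⊕0⊕0⊕0⊕0⊕1⊕0⊕1⊕1 = 0
Syndrome (s16...s1) = 00010 → position 2.
Flip bit 2: corrected codeword = 0101101010000110100000000001011
Data bits at positions 3,5,6,7,9,10,11,12,13,14,15,17,18,19,20,21,22,23,24,25,26,27,28,29,30,31: 01011000011100000000001011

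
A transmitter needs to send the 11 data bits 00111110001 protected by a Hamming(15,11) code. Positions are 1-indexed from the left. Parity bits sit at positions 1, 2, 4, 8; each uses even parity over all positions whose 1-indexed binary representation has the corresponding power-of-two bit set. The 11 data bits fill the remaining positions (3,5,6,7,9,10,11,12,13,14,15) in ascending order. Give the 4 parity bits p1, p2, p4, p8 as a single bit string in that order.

Place data bits at non-power-of-two positions: b3=0, b5=0, b6=1, b7=1, b9=1, b10=1, b11=1, b12=0, b13=0, b14=0, b15=1.
p1 = XOR of data positions {3,5,7,9,11,13,15} = 0⊕0⊕1⊕1⊕1⊕0⊕1 = 0
p2 = XOR of data positions {3,6,7,10,11,14,15} = 0⊕1⊕1⊕1⊕1⊕0⊕1 = 1
p4 = XOR of data positions {5,6,7,12,13,14,15} = 0⊕1⊕1⊕0⊕0⊕0⊕1 = 1
p8 = XOR of data positions {9,10,11,12,13,14,15} = 1⊕1⊕1⊕0⊕0⊕0⊕1 = 0
Parity bits p1,p2,p4,p8 = 0110

0110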